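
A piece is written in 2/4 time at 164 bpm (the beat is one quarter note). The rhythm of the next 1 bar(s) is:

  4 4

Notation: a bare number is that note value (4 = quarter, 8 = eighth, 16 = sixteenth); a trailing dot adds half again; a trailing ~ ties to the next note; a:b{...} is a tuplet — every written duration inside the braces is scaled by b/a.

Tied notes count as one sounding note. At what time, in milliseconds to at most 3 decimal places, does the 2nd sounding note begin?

note 2 onset = 1b = 365.854ms

1. 0.0ms @ 0 + 365.854ms (1)
2. 365.854ms @ 1 + 365.854ms (1)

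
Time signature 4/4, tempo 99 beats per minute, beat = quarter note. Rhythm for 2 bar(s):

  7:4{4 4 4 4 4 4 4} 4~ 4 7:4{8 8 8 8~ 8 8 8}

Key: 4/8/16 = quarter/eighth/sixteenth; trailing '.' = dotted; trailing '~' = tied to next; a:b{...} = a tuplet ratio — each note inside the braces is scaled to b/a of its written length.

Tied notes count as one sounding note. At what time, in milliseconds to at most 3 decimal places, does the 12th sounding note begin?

1. 0.0ms @ 0 + 346.32ms (4/7)
2. 346.32ms @ 4/7 + 346.32ms (4/7)
3. 692.641ms @ 8/7 + 346.32ms (4/7)
4. 1038.961ms @ 12/7 + 346.32ms (4/7)
5. 1385.281ms @ 16/7 + 346.32ms (4/7)
6. 1731.602ms @ 20/7 + 346.32ms (4/7)
7. 2077.922ms @ 24/7 + 346.32ms (4/7)
8. 2424.242ms @ 4 + 1212.121ms (2)
9. 3636.364ms @ 6 + 173.16ms (2/7)
10. 3809.524ms @ 44/7 + 173.16ms (2/7)
11. 3982.684ms @ 46/7 + 173.16ms (2/7)
12. 4155.844ms @ 48/7 + 346.32ms (4/7)
13. 4502.165ms @ 52/7 + 173.16ms (2/7)
14. 4675.325ms @ 54/7 + 173.16ms (2/7)

note 12 onset = 48/7b = 4155.844ms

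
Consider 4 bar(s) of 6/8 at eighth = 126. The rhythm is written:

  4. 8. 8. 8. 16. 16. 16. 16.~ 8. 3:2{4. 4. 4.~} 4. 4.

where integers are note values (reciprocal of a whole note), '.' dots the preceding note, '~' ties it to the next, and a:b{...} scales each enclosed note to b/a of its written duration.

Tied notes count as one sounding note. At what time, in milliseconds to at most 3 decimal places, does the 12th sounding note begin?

note 12 onset = 21b = 10000.0ms

1. 0.0ms @ 0 + 1428.571ms (3)
2. 1428.571ms @ 3 + 714.286ms (3/2)
3. 2142.857ms @ 9/2 + 714.286ms (3/2)
4. 2857.143ms @ 6 + 714.286ms (3/2)
5. 3571.429ms @ 15/2 + 357.143ms (3/4)
6. 3928.571ms @ 33/4 + 357.143ms (3/4)
7. 4285.714ms @ 9 + 357.143ms (3/4)
8. 4642.857ms @ 39/4 + 1071.429ms (9/4)
9. 5714.286ms @ 12 + 952.381ms (2)
10. 6666.667ms @ 14 + 952.381ms (2)
11. 7619.048ms @ 16 + 2380.952ms (5)
12. 10000.0ms @ 21 + 1428.571ms (3)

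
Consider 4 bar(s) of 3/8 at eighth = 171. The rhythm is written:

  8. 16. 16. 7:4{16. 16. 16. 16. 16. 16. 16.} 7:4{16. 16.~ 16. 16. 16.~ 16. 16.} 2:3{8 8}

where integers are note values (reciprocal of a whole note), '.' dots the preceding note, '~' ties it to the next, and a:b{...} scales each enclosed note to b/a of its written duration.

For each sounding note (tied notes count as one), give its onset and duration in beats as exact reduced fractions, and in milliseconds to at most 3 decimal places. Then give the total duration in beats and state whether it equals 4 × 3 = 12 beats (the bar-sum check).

1) 0.0ms=0b +526.316ms=3/2b
2) 526.316ms=3/2b +263.158ms=3/4b
3) 789.474ms=9/4b +263.158ms=3/4b
4) 1052.632ms=3b +150.376ms=3/7b
5) 1203.008ms=24/7b +150.376ms=3/7b
6) 1353.383ms=27/7b +150.376ms=3/7b
7) 1503.759ms=30/7b +150.376ms=3/7b
8) 1654.135ms=33/7b +150.376ms=3/7b
9) 1804.511ms=36/7b +150.376ms=3/7b
10) 1954.887ms=39/7b +150.376ms=3/7b
11) 2105.263ms=6b +150.376ms=3/7b
12) 2255.639ms=45/7b +300.752ms=6/7b
13) 2556.391ms=51/7b +150.376ms=3/7b
14) 2706.767ms=54/7b +300.752ms=6/7b
15) 3007.519ms=60/7b +150.376ms=3/7b
16) 3157.895ms=9b +526.316ms=3/2b
17) 3684.211ms=21/2b +526.316ms=3/2b
Σ=12b of 12 (171bpm 3/8) — PASS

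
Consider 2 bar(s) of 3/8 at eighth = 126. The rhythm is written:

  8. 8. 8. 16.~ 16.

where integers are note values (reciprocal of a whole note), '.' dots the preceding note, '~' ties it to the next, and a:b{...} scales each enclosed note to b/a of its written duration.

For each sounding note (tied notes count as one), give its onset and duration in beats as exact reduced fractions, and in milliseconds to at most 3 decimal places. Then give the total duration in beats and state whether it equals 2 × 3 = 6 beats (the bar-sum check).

1) 0.0ms=0b +714.286ms=3/2b
2) 714.286ms=3/2b +714.286ms=3/2b
3) 1428.571ms=3b +714.286ms=3/2b
4) 2142.857ms=9/2b +714.286ms=3/2b
Σ=6b of 6 (126bpm 3/8) — PASS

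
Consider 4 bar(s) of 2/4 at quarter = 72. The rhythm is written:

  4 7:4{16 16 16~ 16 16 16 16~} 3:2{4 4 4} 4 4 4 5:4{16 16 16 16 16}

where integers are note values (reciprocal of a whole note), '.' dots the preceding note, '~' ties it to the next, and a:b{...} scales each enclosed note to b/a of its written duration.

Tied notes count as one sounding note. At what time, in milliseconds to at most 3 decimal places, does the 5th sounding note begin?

note 5 onset = 11/7b = 1309.524ms

1. 0.0ms @ 0 + 833.333ms (1)
2. 833.333ms @ 1 + 119.048ms (1/7)
3. 952.381ms @ 8/7 + 119.048ms (1/7)
4. 1071.429ms @ 9/7 + 238.095ms (2/7)
5. 1309.524ms @ 11/7 + 119.048ms (1/7)
6. 1428.571ms @ 12/7 + 119.048ms (1/7)
7. 1547.619ms @ 13/7 + 674.603ms (17/21)
8. 2222.222ms @ 8/3 + 555.556ms (2/3)
9. 2777.778ms @ 10/3 + 555.556ms (2/3)
10. 3333.333ms @ 4 + 833.333ms (1)
11. 4166.667ms @ 5 + 833.333ms (1)
12. 5000.0ms @ 6 + 833.333ms (1)
13. 5833.333ms @ 7 + 166.667ms (1/5)
14. 6000.0ms @ 36/5 + 166.667ms (1/5)
15. 6166.667ms @ 37/5 + 166.667ms (1/5)
16. 6333.333ms @ 38/5 + 166.667ms (1/5)
17. 6500.0ms @ 39/5 + 166.667ms (1/5)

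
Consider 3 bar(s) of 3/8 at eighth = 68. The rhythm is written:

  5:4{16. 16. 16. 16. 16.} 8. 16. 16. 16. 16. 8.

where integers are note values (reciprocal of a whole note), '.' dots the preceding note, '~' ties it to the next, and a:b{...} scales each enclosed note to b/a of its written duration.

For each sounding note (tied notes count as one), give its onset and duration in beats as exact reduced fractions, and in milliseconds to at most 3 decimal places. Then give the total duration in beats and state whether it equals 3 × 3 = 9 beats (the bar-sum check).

1) 0.0ms=0b +529.412ms=3/5b
2) 529.412ms=3/5b +529.412ms=3/5b
3) 1058.824ms=6/5b +529.412ms=3/5b
4) 1588.235ms=9/5b +529.412ms=3/5b
5) 2117.647ms=12/5b +529.412ms=3/5b
6) 2647.059ms=3b +1323.529ms=3/2b
7) 3970.588ms=9/2b +661.765ms=3/4b
8) 4632.353ms=21/4b +661.765ms=3/4b
9) 5294.118ms=6b +661.765ms=3/4b
10) 5955.882ms=27/4b +661.765ms=3/4b
11) 6617.647ms=15/2b +1323.529ms=3/2b
Σ=9b of 9 (68bpm 3/8) — PASS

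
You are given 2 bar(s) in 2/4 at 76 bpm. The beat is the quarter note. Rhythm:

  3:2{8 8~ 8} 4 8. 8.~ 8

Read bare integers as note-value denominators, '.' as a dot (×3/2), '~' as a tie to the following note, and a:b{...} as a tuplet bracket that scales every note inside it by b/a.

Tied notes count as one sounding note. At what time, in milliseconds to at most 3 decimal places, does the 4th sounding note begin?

note 4 onset = 2b = 1578.947ms

1. 0.0ms @ 0 + 263.158ms (1/3)
2. 263.158ms @ 1/3 + 526.316ms (2/3)
3. 789.474ms @ 1 + 789.474ms (1)
4. 1578.947ms @ 2 + 592.105ms (3/4)
5. 2171.053ms @ 11/4 + 986.842ms (5/4)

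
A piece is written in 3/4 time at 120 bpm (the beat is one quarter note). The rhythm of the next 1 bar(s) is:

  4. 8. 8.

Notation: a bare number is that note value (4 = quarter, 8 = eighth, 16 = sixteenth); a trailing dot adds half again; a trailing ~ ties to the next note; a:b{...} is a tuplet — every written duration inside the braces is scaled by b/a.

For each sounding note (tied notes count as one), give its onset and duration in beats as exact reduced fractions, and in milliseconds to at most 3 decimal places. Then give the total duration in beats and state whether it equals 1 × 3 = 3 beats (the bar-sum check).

1) 0.0ms=0b +750.0ms=3/2b
2) 750.0ms=3/2b +375.0ms=3/4b
3) 1125.0ms=9/4b +375.0ms=3/4b
Σ=3b of 3 (120bpm 3/4) — PASS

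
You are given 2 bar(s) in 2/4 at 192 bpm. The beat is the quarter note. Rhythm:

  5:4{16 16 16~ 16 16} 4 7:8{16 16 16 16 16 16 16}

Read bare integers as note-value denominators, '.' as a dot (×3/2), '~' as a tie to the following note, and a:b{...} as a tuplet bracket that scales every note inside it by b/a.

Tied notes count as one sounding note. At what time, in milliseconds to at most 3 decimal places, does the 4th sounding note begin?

note 4 onset = 4/5b = 250.0ms

1. 0.0ms @ 0 + 62.5ms (1/5)
2. 62.5ms @ 1/5 + 62.5ms (1/5)
3. 125.0ms @ 2/5 + 125.0ms (2/5)
4. 250.0ms @ 4/5 + 62.5ms (1/5)
5. 312.5ms @ 1 + 312.5ms (1)
6. 625.0ms @ 2 + 89.286ms (2/7)
7. 714.286ms @ 16/7 + 89.286ms (2/7)
8. 803.571ms @ 18/7 + 89.286ms (2/7)
9. 892.857ms @ 20/7 + 89.286ms (2/7)
10. 982.143ms @ 22/7 + 89.286ms (2/7)
11. 1071.429ms @ 24/7 + 89.286ms (2/7)
12. 1160.714ms @ 26/7 + 89.286ms (2/7)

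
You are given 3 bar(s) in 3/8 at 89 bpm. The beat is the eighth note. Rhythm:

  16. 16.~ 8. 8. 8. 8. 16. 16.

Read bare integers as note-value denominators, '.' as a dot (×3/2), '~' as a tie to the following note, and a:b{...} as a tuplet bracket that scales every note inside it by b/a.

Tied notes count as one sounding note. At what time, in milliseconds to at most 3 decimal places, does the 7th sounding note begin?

1. 0.0ms @ 0 + 505.618ms (3/4)
2. 505.618ms @ 3/4 + 1516.854ms (9/4)
3. 2022.472ms @ 3 + 1011.236ms (3/2)
4. 3033.708ms @ 9/2 + 1011.236ms (3/2)
5. 4044.944ms @ 6 + 1011.236ms (3/2)
6. 5056.18ms @ 15/2 + 505.618ms (3/4)
7. 5561.798ms @ 33/4 + 505.618ms (3/4)

note 7 onset = 33/4b = 5561.798ms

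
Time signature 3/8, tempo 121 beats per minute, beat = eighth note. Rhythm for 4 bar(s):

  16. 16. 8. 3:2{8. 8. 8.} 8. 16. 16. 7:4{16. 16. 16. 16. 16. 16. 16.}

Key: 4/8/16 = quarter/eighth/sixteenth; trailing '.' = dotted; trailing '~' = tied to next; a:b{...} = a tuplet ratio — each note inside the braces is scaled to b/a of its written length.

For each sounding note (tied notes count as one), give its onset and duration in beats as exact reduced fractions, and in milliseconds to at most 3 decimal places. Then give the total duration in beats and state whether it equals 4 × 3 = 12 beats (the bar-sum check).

1) 0.0ms=0b +371.901ms=3/4b
2) 371.901ms=3/4b +371.901ms=3/4b
3) 743.802ms=3/2b +743.802ms=3/2b
4) 1487.603ms=3b +495.868ms=1b
5) 1983.471ms=4b +495.868ms=1b
6) 2479.339ms=5b +495.868ms=1b
7) 2975.207ms=6b +743.802ms=3/2b
8) 3719.008ms=15/2b +371.901ms=3/4b
9) 4090.909ms=33/4b +371.901ms=3/4b
10) 4462.81ms=9b +212.515ms=3/7b
11) 4675.325ms=66/7b +212.515ms=3/7b
12) 4887.839ms=69/7b +212.515ms=3/7b
13) 5100.354ms=72/7b +212.515ms=3/7b
14) 5312.869ms=75/7b +212.515ms=3/7b
15) 5525.384ms=78/7b +212.515ms=3/7b
16) 5737.898ms=81/7b +212.515ms=3/7b
Σ=12b of 12 (121bpm 3/8) — PASS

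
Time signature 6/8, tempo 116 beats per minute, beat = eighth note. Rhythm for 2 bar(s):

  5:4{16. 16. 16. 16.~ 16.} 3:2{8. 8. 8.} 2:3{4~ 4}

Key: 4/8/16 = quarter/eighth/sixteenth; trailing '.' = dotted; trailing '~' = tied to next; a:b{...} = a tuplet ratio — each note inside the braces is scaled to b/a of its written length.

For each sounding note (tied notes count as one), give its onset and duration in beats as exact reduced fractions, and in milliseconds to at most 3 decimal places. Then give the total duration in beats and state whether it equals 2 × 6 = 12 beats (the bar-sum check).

1) 0.0ms=0b +310.345ms=3/5b
2) 310.345ms=3/5b +310.345ms=3/5b
3) 620.69ms=6/5b +310.345ms=3/5b
4) 931.034ms=9/5b +620.69ms=6/5b
5) 1551.724ms=3b +517.241ms=1b
6) 2068.966ms=4b +517.241ms=1b
7) 2586.207ms=5b +517.241ms=1b
8) 3103.448ms=6b +3103.448ms=6b
Σ=12b of 12 (116bpm 6/8) — PASS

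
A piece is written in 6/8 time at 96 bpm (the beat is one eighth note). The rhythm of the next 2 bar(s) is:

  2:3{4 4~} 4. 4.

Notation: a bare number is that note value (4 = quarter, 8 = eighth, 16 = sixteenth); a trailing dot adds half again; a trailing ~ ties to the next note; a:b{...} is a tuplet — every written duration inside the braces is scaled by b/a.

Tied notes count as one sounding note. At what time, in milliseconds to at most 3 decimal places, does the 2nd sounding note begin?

note 2 onset = 3b = 1875.0ms

1. 0.0ms @ 0 + 1875.0ms (3)
2. 1875.0ms @ 3 + 3750.0ms (6)
3. 5625.0ms @ 9 + 1875.0ms (3)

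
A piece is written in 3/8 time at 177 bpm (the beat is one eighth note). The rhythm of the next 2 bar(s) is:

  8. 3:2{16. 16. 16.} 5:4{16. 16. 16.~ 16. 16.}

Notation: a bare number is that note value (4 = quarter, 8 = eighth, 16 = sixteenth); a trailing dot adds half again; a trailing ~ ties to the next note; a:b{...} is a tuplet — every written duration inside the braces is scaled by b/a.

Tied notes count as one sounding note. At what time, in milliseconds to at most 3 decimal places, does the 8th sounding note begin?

note 8 onset = 27/5b = 1830.508ms

1. 0.0ms @ 0 + 508.475ms (3/2)
2. 508.475ms @ 3/2 + 169.492ms (1/2)
3. 677.966ms @ 2 + 169.492ms (1/2)
4. 847.458ms @ 5/2 + 169.492ms (1/2)
5. 1016.949ms @ 3 + 203.39ms (3/5)
6. 1220.339ms @ 18/5 + 203.39ms (3/5)
7. 1423.729ms @ 21/5 + 406.78ms (6/5)
8. 1830.508ms @ 27/5 + 203.39ms (3/5)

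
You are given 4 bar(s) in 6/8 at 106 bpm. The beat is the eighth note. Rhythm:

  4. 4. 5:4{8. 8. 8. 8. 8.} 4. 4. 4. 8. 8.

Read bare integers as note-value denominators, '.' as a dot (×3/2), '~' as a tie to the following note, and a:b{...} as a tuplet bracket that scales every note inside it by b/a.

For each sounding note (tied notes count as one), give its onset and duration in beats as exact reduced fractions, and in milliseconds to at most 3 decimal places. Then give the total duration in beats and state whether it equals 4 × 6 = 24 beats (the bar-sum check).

1) 0.0ms=0b +1698.113ms=3b
2) 1698.113ms=3b +1698.113ms=3b
3) 3396.226ms=6b +679.245ms=6/5b
4) 4075.472ms=36/5b +679.245ms=6/5b
5) 4754.717ms=42/5b +679.245ms=6/5b
6) 5433.962ms=48/5b +679.245ms=6/5b
7) 6113.208ms=54/5b +679.245ms=6/5b
8) 6792.453ms=12b +1698.113ms=3b
9) 8490.566ms=15b +1698.113ms=3b
10) 10188.679ms=18b +1698.113ms=3b
11) 11886.792ms=21b +849.057ms=3/2b
12) 12735.849ms=45/2b +849.057ms=3/2b
Σ=24b of 24 (106bpm 6/8) — PASS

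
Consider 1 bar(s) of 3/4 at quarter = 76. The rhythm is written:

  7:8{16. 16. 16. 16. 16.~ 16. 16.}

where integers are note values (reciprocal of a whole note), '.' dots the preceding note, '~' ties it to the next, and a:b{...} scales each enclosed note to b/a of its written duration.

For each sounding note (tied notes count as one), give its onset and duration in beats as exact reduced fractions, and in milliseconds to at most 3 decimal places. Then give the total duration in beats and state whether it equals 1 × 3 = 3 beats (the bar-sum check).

1) 0.0ms=0b +338.346ms=3/7b
2) 338.346ms=3/7b +338.346ms=3/7b
3) 676.692ms=6/7b +338.346ms=3/7b
4) 1015.038ms=9/7b +338.346ms=3/7b
5) 1353.383ms=12/7b +676.692ms=6/7b
6) 2030.075ms=18/7b +338.346ms=3/7b
Σ=3b of 3 (76bpm 3/4) — PASS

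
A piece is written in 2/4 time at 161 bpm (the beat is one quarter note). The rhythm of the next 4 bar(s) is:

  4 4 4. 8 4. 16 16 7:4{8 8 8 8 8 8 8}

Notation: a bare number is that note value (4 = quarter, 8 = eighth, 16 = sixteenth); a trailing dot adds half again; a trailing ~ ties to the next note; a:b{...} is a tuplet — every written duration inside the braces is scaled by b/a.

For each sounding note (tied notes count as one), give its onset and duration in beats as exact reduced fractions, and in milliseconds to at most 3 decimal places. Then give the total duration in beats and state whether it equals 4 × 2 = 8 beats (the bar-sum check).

1) 0.0ms=0b +372.671ms=1b
2) 372.671ms=1b +372.671ms=1b
3) 745.342ms=2b +559.006ms=3/2b
4) 1304.348ms=7/2b +186.335ms=1/2b
5) 1490.683ms=4b +559.006ms=3/2b
6) 2049.689ms=11/2b +93.168ms=1/4b
7) 2142.857ms=23/4b +93.168ms=1/4b
8) 2236.025ms=6b +106.477ms=2/7b
9) 2342.502ms=44/7b +106.477ms=2/7b
10) 2448.98ms=46/7b +106.477ms=2/7b
11) 2555.457ms=48/7b +106.477ms=2/7b
12) 2661.934ms=50/7b +106.477ms=2/7b
13) 2768.412ms=52/7b +106.477ms=2/7b
14) 2874.889ms=54/7b +106.477ms=2/7b
Σ=8b of 8 (161bpm 2/4) — PASS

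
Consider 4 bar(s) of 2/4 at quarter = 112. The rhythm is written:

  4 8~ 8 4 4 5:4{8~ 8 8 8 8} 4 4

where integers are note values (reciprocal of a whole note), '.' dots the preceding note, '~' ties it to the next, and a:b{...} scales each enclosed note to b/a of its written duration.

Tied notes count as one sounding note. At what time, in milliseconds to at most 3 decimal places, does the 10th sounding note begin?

1. 0.0ms @ 0 + 535.714ms (1)
2. 535.714ms @ 1 + 535.714ms (1)
3. 1071.429ms @ 2 + 535.714ms (1)
4. 1607.143ms @ 3 + 535.714ms (1)
5. 2142.857ms @ 4 + 428.571ms (4/5)
6. 2571.429ms @ 24/5 + 214.286ms (2/5)
7. 2785.714ms @ 26/5 + 214.286ms (2/5)
8. 3000.0ms @ 28/5 + 214.286ms (2/5)
9. 3214.286ms @ 6 + 535.714ms (1)
10. 3750.0ms @ 7 + 535.714ms (1)

note 10 onset = 7b = 3750.0ms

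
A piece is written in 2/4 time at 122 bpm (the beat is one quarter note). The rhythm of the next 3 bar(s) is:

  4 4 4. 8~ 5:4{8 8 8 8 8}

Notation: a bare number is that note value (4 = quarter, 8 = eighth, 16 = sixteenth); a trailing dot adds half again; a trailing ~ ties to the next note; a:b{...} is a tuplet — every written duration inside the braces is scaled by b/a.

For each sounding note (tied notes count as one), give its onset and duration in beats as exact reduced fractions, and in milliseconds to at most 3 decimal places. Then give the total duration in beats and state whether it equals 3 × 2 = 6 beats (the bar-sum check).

1) 0.0ms=0b +491.803ms=1b
2) 491.803ms=1b +491.803ms=1b
3) 983.607ms=2b +737.705ms=3/2b
4) 1721.311ms=7/2b +442.623ms=9/10b
5) 2163.934ms=22/5b +196.721ms=2/5b
6) 2360.656ms=24/5b +196.721ms=2/5b
7) 2557.377ms=26/5b +196.721ms=2/5b
8) 2754.098ms=28/5b +196.721ms=2/5b
Σ=6b of 6 (122bpm 2/4) — PASS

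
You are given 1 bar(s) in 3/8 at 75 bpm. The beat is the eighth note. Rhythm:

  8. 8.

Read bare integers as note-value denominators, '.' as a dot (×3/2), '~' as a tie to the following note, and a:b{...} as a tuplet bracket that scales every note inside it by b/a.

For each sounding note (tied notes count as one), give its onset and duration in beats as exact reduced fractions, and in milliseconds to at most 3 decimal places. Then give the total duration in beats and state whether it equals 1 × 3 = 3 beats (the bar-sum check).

1) 0.0ms=0b +1200.0ms=3/2b
2) 1200.0ms=3/2b +1200.0ms=3/2b
Σ=3b of 3 (75bpm 3/8) — PASS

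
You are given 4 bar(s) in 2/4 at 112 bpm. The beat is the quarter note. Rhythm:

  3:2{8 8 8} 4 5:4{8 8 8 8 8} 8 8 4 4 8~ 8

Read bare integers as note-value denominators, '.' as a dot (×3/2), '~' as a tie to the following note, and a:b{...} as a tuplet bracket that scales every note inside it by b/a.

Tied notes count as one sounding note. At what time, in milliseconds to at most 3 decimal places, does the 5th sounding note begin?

note 5 onset = 2b = 1071.429ms

1. 0.0ms @ 0 + 178.571ms (1/3)
2. 178.571ms @ 1/3 + 178.571ms (1/3)
3. 357.143ms @ 2/3 + 178.571ms (1/3)
4. 535.714ms @ 1 + 535.714ms (1)
5. 1071.429ms @ 2 + 214.286ms (2/5)
6. 1285.714ms @ 12/5 + 214.286ms (2/5)
7. 1500.0ms @ 14/5 + 214.286ms (2/5)
8. 1714.286ms @ 16/5 + 214.286ms (2/5)
9. 1928.571ms @ 18/5 + 214.286ms (2/5)
10. 2142.857ms @ 4 + 267.857ms (1/2)
11. 2410.714ms @ 9/2 + 267.857ms (1/2)
12. 2678.571ms @ 5 + 535.714ms (1)
13. 3214.286ms @ 6 + 535.714ms (1)
14. 3750.0ms @ 7 + 535.714ms (1)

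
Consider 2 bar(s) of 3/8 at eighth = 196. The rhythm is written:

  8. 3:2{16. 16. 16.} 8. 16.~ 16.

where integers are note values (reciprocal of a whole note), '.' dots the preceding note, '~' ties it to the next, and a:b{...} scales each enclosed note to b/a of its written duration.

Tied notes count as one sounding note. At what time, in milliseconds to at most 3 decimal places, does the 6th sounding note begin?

note 6 onset = 9/2b = 1377.551ms

1. 0.0ms @ 0 + 459.184ms (3/2)
2. 459.184ms @ 3/2 + 153.061ms (1/2)
3. 612.245ms @ 2 + 153.061ms (1/2)
4. 765.306ms @ 5/2 + 153.061ms (1/2)
5. 918.367ms @ 3 + 459.184ms (3/2)
6. 1377.551ms @ 9/2 + 459.184ms (3/2)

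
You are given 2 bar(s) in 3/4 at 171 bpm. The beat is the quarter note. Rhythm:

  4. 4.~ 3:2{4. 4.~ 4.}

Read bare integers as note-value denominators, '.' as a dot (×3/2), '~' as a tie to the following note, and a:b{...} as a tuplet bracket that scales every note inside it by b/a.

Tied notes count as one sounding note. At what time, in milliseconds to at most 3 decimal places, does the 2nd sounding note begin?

note 2 onset = 3/2b = 526.316ms

1. 0.0ms @ 0 + 526.316ms (3/2)
2. 526.316ms @ 3/2 + 877.193ms (5/2)
3. 1403.509ms @ 4 + 701.754ms (2)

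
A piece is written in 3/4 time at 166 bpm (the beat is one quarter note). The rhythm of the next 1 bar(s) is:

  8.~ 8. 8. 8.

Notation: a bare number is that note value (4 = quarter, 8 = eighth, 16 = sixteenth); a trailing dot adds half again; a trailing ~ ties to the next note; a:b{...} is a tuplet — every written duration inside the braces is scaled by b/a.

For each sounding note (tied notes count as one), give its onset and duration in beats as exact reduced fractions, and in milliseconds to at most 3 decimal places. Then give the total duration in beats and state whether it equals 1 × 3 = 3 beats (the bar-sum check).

1) 0.0ms=0b +542.169ms=3/2b
2) 542.169ms=3/2b +271.084ms=3/4b
3) 813.253ms=9/4b +271.084ms=3/4b
Σ=3b of 3 (166bpm 3/4) — PASS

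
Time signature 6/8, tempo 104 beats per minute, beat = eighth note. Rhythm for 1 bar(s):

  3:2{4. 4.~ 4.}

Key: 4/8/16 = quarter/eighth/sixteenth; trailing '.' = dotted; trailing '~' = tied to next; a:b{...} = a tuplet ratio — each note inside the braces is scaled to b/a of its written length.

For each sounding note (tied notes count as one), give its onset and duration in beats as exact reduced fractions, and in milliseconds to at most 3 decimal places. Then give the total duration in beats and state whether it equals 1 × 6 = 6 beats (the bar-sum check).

1) 0.0ms=0b +1153.846ms=2b
2) 1153.846ms=2b +2307.692ms=4b
Σ=6b of 6 (104bpm 6/8) — PASS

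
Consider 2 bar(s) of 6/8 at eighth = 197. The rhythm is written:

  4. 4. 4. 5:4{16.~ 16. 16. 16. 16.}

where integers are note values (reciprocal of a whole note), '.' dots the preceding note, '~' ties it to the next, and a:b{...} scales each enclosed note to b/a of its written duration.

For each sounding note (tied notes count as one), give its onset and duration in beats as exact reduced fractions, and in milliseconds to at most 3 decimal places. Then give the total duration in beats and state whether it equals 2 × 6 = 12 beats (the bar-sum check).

1) 0.0ms=0b +913.706ms=3b
2) 913.706ms=3b +913.706ms=3b
3) 1827.411ms=6b +913.706ms=3b
4) 2741.117ms=9b +365.482ms=6/5b
5) 3106.599ms=51/5b +182.741ms=3/5b
6) 3289.34ms=54/5b +182.741ms=3/5b
7) 3472.081ms=57/5b +182.741ms=3/5b
Σ=12b of 12 (197bpm 6/8) — PASS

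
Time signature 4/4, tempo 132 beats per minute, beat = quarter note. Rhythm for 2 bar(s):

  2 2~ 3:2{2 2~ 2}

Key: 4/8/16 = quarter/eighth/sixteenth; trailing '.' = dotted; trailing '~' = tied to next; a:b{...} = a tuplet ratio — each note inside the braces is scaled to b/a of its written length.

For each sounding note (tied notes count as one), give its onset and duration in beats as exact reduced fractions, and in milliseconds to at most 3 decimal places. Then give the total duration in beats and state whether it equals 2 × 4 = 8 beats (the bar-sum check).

1) 0.0ms=0b +909.091ms=2b
2) 909.091ms=2b +1515.152ms=10/3b
3) 2424.242ms=16/3b +1212.121ms=8/3b
Σ=8b of 8 (132bpm 4/4) — PASS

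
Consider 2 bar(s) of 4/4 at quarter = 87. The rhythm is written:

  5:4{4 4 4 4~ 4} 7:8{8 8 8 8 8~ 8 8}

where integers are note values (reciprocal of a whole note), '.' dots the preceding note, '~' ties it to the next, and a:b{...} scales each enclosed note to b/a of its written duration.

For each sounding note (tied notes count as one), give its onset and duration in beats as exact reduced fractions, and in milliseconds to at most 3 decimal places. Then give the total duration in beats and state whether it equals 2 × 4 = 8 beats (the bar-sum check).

1) 0.0ms=0b +551.724ms=4/5b
2) 551.724ms=4/5b +551.724ms=4/5b
3) 1103.448ms=8/5b +551.724ms=4/5b
4) 1655.172ms=12/5b +1103.448ms=8/5b
5) 2758.621ms=4b +394.089ms=4/7b
6) 3152.709ms=32/7b +394.089ms=4/7b
7) 3546.798ms=36/7b +394.089ms=4/7b
8) 3940.887ms=40/7b +394.089ms=4/7b
9) 4334.975ms=44/7b +788.177ms=8/7b
10) 5123.153ms=52/7b +394.089ms=4/7b
Σ=8b of 8 (87bpm 4/4) — PASS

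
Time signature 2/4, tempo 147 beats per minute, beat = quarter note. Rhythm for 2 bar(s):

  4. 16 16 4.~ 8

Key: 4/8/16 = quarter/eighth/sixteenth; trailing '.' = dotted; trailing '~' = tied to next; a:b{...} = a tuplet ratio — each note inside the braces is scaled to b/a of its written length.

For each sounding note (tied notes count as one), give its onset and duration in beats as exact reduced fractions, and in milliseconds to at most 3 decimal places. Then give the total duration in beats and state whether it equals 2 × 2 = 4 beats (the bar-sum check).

1) 0.0ms=0b +612.245ms=3/2b
2) 612.245ms=3/2b +102.041ms=1/4b
3) 714.286ms=7/4b +102.041ms=1/4b
4) 816.327ms=2b +816.327ms=2b
Σ=4b of 4 (147bpm 2/4) — PASS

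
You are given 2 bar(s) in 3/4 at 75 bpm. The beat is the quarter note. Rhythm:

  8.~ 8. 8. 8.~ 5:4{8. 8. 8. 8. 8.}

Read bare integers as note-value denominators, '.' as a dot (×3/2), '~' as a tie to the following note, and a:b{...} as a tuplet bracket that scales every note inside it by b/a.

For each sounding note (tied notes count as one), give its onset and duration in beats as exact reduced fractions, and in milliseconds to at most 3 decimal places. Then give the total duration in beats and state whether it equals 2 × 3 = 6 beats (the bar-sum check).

1) 0.0ms=0b +1200.0ms=3/2b
2) 1200.0ms=3/2b +600.0ms=3/4b
3) 1800.0ms=9/4b +1080.0ms=27/20b
4) 2880.0ms=18/5b +480.0ms=3/5b
5) 3360.0ms=21/5b +480.0ms=3/5b
6) 3840.0ms=24/5b +480.0ms=3/5b
7) 4320.0ms=27/5b +480.0ms=3/5b
Σ=6b of 6 (75bpm 3/4) — PASS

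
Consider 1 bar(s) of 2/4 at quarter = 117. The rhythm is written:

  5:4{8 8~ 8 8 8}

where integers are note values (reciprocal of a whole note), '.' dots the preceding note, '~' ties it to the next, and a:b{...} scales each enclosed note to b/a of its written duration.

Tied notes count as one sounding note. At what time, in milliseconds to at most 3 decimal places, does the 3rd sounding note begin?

1. 0.0ms @ 0 + 205.128ms (2/5)
2. 205.128ms @ 2/5 + 410.256ms (4/5)
3. 615.385ms @ 6/5 + 205.128ms (2/5)
4. 820.513ms @ 8/5 + 205.128ms (2/5)

note 3 onset = 6/5b = 615.385ms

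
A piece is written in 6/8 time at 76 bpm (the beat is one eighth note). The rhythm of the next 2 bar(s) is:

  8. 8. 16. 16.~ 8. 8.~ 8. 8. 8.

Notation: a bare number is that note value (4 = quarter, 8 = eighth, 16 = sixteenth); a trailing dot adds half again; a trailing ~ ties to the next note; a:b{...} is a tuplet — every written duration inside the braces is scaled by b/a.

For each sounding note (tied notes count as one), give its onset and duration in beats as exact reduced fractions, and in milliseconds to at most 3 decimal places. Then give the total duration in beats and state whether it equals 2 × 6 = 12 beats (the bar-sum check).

1) 0.0ms=0b +1184.211ms=3/2b
2) 1184.211ms=3/2b +1184.211ms=3/2b
3) 2368.421ms=3b +592.105ms=3/4b
4) 2960.526ms=15/4b +1776.316ms=9/4b
5) 4736.842ms=6b +2368.421ms=3b
6) 7105.263ms=9b +1184.211ms=3/2b
7) 8289.474ms=21/2b +1184.211ms=3/2b
Σ=12b of 12 (76bpm 6/8) — PASS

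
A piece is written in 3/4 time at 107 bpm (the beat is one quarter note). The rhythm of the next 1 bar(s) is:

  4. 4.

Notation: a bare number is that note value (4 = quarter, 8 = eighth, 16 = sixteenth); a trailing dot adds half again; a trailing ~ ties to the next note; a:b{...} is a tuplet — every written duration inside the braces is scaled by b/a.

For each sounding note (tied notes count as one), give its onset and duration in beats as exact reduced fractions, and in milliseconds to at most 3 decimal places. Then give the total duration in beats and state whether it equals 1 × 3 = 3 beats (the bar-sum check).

1) 0.0ms=0b +841.121ms=3/2b
2) 841.121ms=3/2b +841.121ms=3/2b
Σ=3b of 3 (107bpm 3/4) — PASS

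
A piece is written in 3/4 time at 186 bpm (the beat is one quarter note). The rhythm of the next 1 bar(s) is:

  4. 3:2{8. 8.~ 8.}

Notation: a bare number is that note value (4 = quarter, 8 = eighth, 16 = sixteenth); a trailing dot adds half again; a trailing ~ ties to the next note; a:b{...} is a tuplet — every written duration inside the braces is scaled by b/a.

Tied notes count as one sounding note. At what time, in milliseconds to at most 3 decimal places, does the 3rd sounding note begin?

note 3 onset = 2b = 645.161ms

1. 0.0ms @ 0 + 483.871ms (3/2)
2. 483.871ms @ 3/2 + 161.29ms (1/2)
3. 645.161ms @ 2 + 322.581ms (1)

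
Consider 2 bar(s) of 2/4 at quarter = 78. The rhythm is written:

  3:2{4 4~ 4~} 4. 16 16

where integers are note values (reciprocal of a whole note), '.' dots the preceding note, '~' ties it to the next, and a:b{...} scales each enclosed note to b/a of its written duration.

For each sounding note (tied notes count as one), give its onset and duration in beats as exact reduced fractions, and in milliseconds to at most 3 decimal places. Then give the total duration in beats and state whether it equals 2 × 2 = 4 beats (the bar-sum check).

1) 0.0ms=0b +512.821ms=2/3b
2) 512.821ms=2/3b +2179.487ms=17/6b
3) 2692.308ms=7/2b +192.308ms=1/4b
4) 2884.615ms=15/4b +192.308ms=1/4b
Σ=4b of 4 (78bpm 2/4) — PASS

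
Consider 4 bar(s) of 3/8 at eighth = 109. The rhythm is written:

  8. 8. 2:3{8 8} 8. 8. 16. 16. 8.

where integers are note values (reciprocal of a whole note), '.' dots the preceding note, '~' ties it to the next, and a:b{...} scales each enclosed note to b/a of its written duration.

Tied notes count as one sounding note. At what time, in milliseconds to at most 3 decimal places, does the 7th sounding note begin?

1. 0.0ms @ 0 + 825.688ms (3/2)
2. 825.688ms @ 3/2 + 825.688ms (3/2)
3. 1651.376ms @ 3 + 825.688ms (3/2)
4. 2477.064ms @ 9/2 + 825.688ms (3/2)
5. 3302.752ms @ 6 + 825.688ms (3/2)
6. 4128.44ms @ 15/2 + 825.688ms (3/2)
7. 4954.128ms @ 9 + 412.844ms (3/4)
8. 5366.972ms @ 39/4 + 412.844ms (3/4)
9. 5779.817ms @ 21/2 + 825.688ms (3/2)

note 7 onset = 9b = 4954.128ms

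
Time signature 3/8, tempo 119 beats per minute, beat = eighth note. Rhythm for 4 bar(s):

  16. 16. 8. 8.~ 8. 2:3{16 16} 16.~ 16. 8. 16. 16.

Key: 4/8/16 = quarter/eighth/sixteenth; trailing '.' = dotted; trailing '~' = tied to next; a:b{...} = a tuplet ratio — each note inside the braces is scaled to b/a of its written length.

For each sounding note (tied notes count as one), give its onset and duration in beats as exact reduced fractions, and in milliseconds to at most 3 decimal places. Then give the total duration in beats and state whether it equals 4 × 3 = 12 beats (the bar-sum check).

1) 0.0ms=0b +378.151ms=3/4b
2) 378.151ms=3/4b +378.151ms=3/4b
3) 756.303ms=3/2b +756.303ms=3/2b
4) 1512.605ms=3b +1512.605ms=3b
5) 3025.21ms=6b +378.151ms=3/4b
6) 3403.361ms=27/4b +378.151ms=3/4b
7) 3781.513ms=15/2b +756.303ms=3/2b
8) 4537.815ms=9b +756.303ms=3/2b
9) 5294.118ms=21/2b +378.151ms=3/4b
10) 5672.269ms=45/4b +378.151ms=3/4b
Σ=12b of 12 (119bpm 3/8) — PASS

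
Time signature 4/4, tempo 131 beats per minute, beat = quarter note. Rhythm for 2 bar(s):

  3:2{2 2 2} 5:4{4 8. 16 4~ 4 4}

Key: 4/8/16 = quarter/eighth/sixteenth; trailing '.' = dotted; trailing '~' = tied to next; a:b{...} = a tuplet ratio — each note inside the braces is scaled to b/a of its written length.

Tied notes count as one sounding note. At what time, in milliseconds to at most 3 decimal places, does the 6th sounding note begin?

note 6 onset = 27/5b = 2473.282ms

1. 0.0ms @ 0 + 610.687ms (4/3)
2. 610.687ms @ 4/3 + 610.687ms (4/3)
3. 1221.374ms @ 8/3 + 610.687ms (4/3)
4. 1832.061ms @ 4 + 366.412ms (4/5)
5. 2198.473ms @ 24/5 + 274.809ms (3/5)
6. 2473.282ms @ 27/5 + 91.603ms (1/5)
7. 2564.885ms @ 28/5 + 732.824ms (8/5)
8. 3297.71ms @ 36/5 + 366.412ms (4/5)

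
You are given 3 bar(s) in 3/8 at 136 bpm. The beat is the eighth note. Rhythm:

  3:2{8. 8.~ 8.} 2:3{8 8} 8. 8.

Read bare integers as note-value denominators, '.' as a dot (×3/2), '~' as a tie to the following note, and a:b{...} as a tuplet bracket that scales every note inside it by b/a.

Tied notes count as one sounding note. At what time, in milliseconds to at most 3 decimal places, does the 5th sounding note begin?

1. 0.0ms @ 0 + 441.176ms (1)
2. 441.176ms @ 1 + 882.353ms (2)
3. 1323.529ms @ 3 + 661.765ms (3/2)
4. 1985.294ms @ 9/2 + 661.765ms (3/2)
5. 2647.059ms @ 6 + 661.765ms (3/2)
6. 3308.824ms @ 15/2 + 661.765ms (3/2)

note 5 onset = 6b = 2647.059ms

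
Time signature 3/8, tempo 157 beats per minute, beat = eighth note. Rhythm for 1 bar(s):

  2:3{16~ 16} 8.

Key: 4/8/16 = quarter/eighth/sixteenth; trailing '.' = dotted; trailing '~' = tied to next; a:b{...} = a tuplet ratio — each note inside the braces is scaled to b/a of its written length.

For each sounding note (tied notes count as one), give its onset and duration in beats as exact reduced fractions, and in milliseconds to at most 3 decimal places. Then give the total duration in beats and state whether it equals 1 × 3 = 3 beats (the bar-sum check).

1) 0.0ms=0b +573.248ms=3/2b
2) 573.248ms=3/2b +573.248ms=3/2b
Σ=3b of 3 (157bpm 3/8) — PASS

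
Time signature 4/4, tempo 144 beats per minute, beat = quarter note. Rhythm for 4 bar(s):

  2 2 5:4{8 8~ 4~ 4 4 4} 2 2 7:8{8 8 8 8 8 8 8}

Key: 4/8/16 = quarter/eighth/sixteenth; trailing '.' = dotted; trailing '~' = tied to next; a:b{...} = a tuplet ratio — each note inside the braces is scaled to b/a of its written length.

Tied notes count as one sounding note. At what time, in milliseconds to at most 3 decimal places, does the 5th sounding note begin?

1. 0.0ms @ 0 + 833.333ms (2)
2. 833.333ms @ 2 + 833.333ms (2)
3. 1666.667ms @ 4 + 166.667ms (2/5)
4. 1833.333ms @ 22/5 + 833.333ms (2)
5. 2666.667ms @ 32/5 + 333.333ms (4/5)
6. 3000.0ms @ 36/5 + 333.333ms (4/5)
7. 3333.333ms @ 8 + 833.333ms (2)
8. 4166.667ms @ 10 + 833.333ms (2)
9. 5000.0ms @ 12 + 238.095ms (4/7)
10. 5238.095ms @ 88/7 + 238.095ms (4/7)
11. 5476.19ms @ 92/7 + 238.095ms (4/7)
12. 5714.286ms @ 96/7 + 238.095ms (4/7)
13. 5952.381ms @ 100/7 + 238.095ms (4/7)
14. 6190.476ms @ 104/7 + 238.095ms (4/7)
15. 6428.571ms @ 108/7 + 238.095ms (4/7)

note 5 onset = 32/5b = 2666.667ms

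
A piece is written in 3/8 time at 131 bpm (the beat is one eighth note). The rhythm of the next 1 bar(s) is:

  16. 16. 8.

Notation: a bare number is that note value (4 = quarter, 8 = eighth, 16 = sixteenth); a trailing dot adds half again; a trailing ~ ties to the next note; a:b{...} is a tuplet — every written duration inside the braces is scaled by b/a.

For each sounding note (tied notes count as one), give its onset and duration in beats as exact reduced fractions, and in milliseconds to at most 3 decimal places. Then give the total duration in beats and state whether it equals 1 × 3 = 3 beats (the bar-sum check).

1) 0.0ms=0b +343.511ms=3/4b
2) 343.511ms=3/4b +343.511ms=3/4b
3) 687.023ms=3/2b +687.023ms=3/2b
Σ=3b of 3 (131bpm 3/8) — PASS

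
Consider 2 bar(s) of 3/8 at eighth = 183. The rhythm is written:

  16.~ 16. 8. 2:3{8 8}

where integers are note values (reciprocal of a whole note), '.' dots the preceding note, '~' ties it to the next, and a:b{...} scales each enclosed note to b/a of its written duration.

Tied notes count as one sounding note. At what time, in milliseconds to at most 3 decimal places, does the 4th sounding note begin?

note 4 onset = 9/2b = 1475.41ms

1. 0.0ms @ 0 + 491.803ms (3/2)
2. 491.803ms @ 3/2 + 491.803ms (3/2)
3. 983.607ms @ 3 + 491.803ms (3/2)
4. 1475.41ms @ 9/2 + 491.803ms (3/2)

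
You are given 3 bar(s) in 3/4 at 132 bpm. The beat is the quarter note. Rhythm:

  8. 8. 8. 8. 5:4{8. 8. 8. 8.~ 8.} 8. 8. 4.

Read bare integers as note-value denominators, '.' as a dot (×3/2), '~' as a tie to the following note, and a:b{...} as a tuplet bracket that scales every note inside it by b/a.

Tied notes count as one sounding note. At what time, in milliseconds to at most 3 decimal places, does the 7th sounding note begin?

note 7 onset = 21/5b = 1909.091ms

1. 0.0ms @ 0 + 340.909ms (3/4)
2. 340.909ms @ 3/4 + 340.909ms (3/4)
3. 681.818ms @ 3/2 + 340.909ms (3/4)
4. 1022.727ms @ 9/4 + 340.909ms (3/4)
5. 1363.636ms @ 3 + 272.727ms (3/5)
6. 1636.364ms @ 18/5 + 272.727ms (3/5)
7. 1909.091ms @ 21/5 + 272.727ms (3/5)
8. 2181.818ms @ 24/5 + 545.455ms (6/5)
9. 2727.273ms @ 6 + 340.909ms (3/4)
10. 3068.182ms @ 27/4 + 340.909ms (3/4)
11. 3409.091ms @ 15/2 + 681.818ms (3/2)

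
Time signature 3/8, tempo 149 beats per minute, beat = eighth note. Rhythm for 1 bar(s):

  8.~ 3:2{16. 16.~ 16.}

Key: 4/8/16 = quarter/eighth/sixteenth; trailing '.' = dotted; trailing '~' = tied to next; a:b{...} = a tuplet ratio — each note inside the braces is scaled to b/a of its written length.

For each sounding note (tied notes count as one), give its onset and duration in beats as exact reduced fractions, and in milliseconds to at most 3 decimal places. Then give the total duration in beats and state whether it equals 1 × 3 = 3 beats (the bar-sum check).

1) 0.0ms=0b +805.369ms=2b
2) 805.369ms=2b +402.685ms=1b
Σ=3b of 3 (149bpm 3/8) — PASS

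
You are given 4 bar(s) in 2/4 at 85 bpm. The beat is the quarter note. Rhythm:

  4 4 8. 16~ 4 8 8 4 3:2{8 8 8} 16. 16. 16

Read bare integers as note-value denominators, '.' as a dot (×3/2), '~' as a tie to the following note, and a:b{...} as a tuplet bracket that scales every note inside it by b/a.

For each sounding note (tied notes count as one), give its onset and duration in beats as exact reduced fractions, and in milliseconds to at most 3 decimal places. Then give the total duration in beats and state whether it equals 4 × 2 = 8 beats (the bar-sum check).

1) 0.0ms=0b +705.882ms=1b
2) 705.882ms=1b +705.882ms=1b
3) 1411.765ms=2b +529.412ms=3/4b
4) 1941.176ms=11/4b +882.353ms=5/4b
5) 2823.529ms=4b +352.941ms=1/2b
6) 3176.471ms=9/2b +352.941ms=1/2b
7) 3529.412ms=5b +705.882ms=1b
8) 4235.294ms=6b +235.294ms=1/3b
9) 4470.588ms=19/3b +235.294ms=1/3b
10) 4705.882ms=20/3b +235.294ms=1/3b
11) 4941.176ms=7b +264.706ms=3/8b
12) 5205.882ms=59/8b +264.706ms=3/8b
13) 5470.588ms=31/4b +176.471ms=1/4b
Σ=8b of 8 (85bpm 2/4) — PASS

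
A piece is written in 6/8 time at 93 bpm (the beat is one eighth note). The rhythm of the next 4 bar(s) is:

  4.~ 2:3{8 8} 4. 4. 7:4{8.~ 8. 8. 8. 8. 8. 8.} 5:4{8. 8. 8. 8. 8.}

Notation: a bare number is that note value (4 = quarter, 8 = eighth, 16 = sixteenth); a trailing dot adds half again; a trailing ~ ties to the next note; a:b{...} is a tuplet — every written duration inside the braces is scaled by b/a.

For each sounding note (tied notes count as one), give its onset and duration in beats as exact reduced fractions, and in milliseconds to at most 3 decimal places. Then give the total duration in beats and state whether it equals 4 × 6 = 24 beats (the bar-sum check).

1) 0.0ms=0b +2903.226ms=9/2b
2) 2903.226ms=9/2b +967.742ms=3/2b
3) 3870.968ms=6b +1935.484ms=3b
4) 5806.452ms=9b +1935.484ms=3b
5) 7741.935ms=12b +1105.991ms=12/7b
6) 8847.926ms=96/7b +552.995ms=6/7b
7) 9400.922ms=102/7b +552.995ms=6/7b
8) 9953.917ms=108/7b +552.995ms=6/7b
9) 10506.912ms=114/7b +552.995ms=6/7b
10) 11059.908ms=120/7b +552.995ms=6/7b
11) 11612.903ms=18b +774.194ms=6/5b
12) 12387.097ms=96/5b +774.194ms=6/5b
13) 13161.29ms=102/5b +774.194ms=6/5b
14) 13935.484ms=108/5b +774.194ms=6/5b
15) 14709.677ms=114/5b +774.194ms=6/5b
Σ=24b of 24 (93bpm 6/8) — PASS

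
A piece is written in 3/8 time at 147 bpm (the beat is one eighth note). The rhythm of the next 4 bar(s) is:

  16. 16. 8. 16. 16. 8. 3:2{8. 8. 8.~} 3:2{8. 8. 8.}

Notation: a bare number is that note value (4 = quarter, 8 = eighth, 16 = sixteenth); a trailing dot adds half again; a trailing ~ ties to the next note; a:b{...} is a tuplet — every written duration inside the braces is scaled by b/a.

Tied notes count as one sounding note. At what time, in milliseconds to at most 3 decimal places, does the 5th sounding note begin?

note 5 onset = 15/4b = 1530.612ms

1. 0.0ms @ 0 + 306.122ms (3/4)
2. 306.122ms @ 3/4 + 306.122ms (3/4)
3. 612.245ms @ 3/2 + 612.245ms (3/2)
4. 1224.49ms @ 3 + 306.122ms (3/4)
5. 1530.612ms @ 15/4 + 306.122ms (3/4)
6. 1836.735ms @ 9/2 + 612.245ms (3/2)
7. 2448.98ms @ 6 + 408.163ms (1)
8. 2857.143ms @ 7 + 408.163ms (1)
9. 3265.306ms @ 8 + 816.327ms (2)
10. 4081.633ms @ 10 + 408.163ms (1)
11. 4489.796ms @ 11 + 408.163ms (1)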